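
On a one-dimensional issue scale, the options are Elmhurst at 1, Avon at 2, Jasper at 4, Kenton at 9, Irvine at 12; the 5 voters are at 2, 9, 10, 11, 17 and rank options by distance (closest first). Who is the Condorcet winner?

Kenton

With single-peaked preferences on a line, the Condorcet winner is the candidate closest to the median voter.
The median voter (position 10) is closest to Kenton at 9.
Check: Kenton vs Elmhurst — voters closer to Kenton: 4 of 5.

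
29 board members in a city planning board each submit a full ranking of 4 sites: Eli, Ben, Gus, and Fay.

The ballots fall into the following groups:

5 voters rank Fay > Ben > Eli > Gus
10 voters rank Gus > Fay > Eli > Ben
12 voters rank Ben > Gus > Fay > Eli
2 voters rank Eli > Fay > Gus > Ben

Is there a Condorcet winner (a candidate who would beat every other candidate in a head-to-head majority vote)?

Head-to-head results (29 voters total):
Eli vs Ben: Ben wins 17–12.
Eli vs Gus: Gus wins 22–7.
Eli vs Fay: Fay wins 27–2.
Ben vs Gus: Ben wins 17–12.
Ben vs Fay: Fay wins 17–12.
Gus vs Fay: Gus wins 22–7.
No candidate beats all others: Ben beats Gus beats Fay beats Ben, a majority cycle.

No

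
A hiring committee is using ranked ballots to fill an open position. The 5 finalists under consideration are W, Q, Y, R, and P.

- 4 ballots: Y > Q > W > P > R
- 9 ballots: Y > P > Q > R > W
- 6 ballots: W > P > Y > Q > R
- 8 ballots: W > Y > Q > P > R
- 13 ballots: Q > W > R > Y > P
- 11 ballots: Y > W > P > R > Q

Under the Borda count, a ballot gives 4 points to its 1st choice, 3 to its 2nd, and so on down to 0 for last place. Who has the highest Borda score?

Y

Borda scores:
  W: 4·2 + 9·0 + 6·4 + 8·4 + 13·3 + 11·3 = 136
  Q: 4·3 + 9·2 + 6·1 + 8·2 + 13·4 + 11·0 = 104
  Y: 4·4 + 9·4 + 6·2 + 8·3 + 13·1 + 11·4 = 145
  R: 4·0 + 9·1 + 6·0 + 8·0 + 13·2 + 11·1 = 46
  P: 4·1 + 9·3 + 6·3 + 8·1 + 13·0 + 11·2 = 79
Y has the highest total.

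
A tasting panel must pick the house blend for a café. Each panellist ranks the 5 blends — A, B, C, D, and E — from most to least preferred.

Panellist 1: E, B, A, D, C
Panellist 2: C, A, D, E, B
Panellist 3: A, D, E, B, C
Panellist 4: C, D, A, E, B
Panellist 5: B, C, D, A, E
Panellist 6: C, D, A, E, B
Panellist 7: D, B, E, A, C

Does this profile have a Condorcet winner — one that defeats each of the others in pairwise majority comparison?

Head-to-head results (7 voters total):
A vs B: A wins 4–3.
A vs C: C wins 4–3.
A vs D: D wins 4–3.
A vs E: A wins 5–2.
B vs C: B wins 4–3.
B vs D: D wins 5–2.
B vs E: E wins 5–2.
C vs D: C wins 4–3.
C vs E: C wins 4–3.
D vs E: D wins 6–1.
No candidate beats all others: A beats B beats C beats A, a majority cycle.

No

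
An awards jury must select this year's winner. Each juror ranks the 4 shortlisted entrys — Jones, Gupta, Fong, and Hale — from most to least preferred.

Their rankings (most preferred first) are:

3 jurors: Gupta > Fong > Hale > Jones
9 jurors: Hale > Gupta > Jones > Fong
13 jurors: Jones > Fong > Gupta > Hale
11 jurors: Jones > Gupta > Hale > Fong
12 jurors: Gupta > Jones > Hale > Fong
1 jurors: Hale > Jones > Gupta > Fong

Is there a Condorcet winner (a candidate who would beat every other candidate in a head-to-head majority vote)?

Head-to-head results (49 voters total):
Jones vs Gupta: Jones wins 25–24.
Jones vs Fong: Jones wins 46–3.
Jones vs Hale: Jones wins 36–13.
Gupta vs Fong: Gupta wins 36–13.
Gupta vs Hale: Gupta wins 39–10.
Fong vs Hale: Hale wins 33–16.
Jones beats each rival — Gupta (25–24), Fong (46–3), Hale (36–13) — so Jones is the Condorcet winner.

Yes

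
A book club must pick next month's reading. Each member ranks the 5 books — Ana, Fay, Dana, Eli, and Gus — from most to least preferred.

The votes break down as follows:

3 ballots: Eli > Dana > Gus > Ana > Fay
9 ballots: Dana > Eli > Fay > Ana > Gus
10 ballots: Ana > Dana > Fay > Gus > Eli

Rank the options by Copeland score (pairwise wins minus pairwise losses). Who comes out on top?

Pairwise results:
  Ana vs Fay: Ana wins 13–9.
  Ana vs Dana: Dana wins 12–10.
  Ana vs Eli: Eli wins 12–10.
  Ana vs Gus: Ana wins 19–3.
  Fay vs Dana: Dana wins 22–0.
  Fay vs Eli: Eli wins 12–10.
  Fay vs Gus: Fay wins 19–3.
  Dana vs Eli: Dana wins 19–3.
  Dana vs Gus: Dana wins 22–0.
  Eli vs Gus: Eli wins 12–10.
Copeland scores (wins − losses):
  Ana: 2 − 2 = 0
  Fay: 1 − 3 = -2
  Dana: 4 − 0 = 4
  Eli: 3 − 1 = 2
  Gus: 0 − 4 = -4
Dana has the best Copeland score.

Dana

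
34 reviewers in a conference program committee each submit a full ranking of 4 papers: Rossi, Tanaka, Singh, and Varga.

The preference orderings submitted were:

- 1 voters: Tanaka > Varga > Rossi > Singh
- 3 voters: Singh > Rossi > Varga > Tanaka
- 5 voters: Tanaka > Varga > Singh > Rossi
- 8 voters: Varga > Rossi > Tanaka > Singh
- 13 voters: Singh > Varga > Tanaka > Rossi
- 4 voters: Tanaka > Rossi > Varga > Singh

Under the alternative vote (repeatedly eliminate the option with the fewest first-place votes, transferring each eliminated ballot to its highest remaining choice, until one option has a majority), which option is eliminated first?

Round 1: Singh 16, Tanaka 10, Varga 8, Rossi 0. Rossi has the fewest and is eliminated.
Round 2: Singh 16, Tanaka 10, Varga 8. Varga has the fewest and is eliminated.
Round 3: Tanaka 18, Singh 16. Tanaka has a majority.

Rossi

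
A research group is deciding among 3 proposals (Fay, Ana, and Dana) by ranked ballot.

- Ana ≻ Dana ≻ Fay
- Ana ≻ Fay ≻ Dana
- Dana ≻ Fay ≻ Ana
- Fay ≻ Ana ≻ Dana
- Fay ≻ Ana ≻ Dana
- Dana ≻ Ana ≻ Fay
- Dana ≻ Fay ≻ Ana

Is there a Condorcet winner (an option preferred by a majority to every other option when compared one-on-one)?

No

Head-to-head results (7 voters total):
Fay vs Ana: Fay wins 4–3.
Fay vs Dana: Dana wins 4–3.
Ana vs Dana: Ana wins 4–3.
No candidate beats all others: Fay beats Ana beats Dana beats Fay, a majority cycle.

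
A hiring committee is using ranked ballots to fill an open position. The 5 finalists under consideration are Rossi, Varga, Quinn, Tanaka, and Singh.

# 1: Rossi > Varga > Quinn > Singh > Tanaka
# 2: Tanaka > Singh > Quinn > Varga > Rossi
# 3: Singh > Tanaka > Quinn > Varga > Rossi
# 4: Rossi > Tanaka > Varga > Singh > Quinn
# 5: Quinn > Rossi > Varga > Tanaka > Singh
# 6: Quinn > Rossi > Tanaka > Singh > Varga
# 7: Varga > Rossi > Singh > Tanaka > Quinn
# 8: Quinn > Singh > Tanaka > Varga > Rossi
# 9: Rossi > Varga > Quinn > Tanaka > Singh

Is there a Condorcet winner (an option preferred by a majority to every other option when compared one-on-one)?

Yes

Head-to-head results (9 voters total):
Rossi vs Varga: Rossi wins 5–4.
Rossi vs Quinn: Quinn wins 5–4.
Rossi vs Tanaka: Rossi wins 6–3.
Rossi vs Singh: Rossi wins 6–3.
Varga vs Quinn: Quinn wins 5–4.
Varga vs Tanaka: Tanaka wins 5–4.
Varga vs Singh: Varga wins 5–4.
Quinn vs Tanaka: Quinn wins 5–4.
Quinn vs Singh: Quinn wins 5–4.
Tanaka vs Singh: Tanaka wins 5–4.
Quinn beats each rival — Rossi (5–4), Varga (5–4), Tanaka (5–4), Singh (5–4) — so Quinn is the Condorcet winner.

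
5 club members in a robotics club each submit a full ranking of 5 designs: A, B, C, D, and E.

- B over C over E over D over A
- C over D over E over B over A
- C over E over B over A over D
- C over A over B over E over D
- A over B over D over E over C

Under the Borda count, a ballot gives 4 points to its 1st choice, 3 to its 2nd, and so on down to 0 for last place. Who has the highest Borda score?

C

Borda scores:
  A: 0 + 0 + 1 + 3 + 4 = 8
  B: 4 + 1 + 2 + 2 + 3 = 12
  C: 3 + 4 + 4 + 4 + 0 = 15
  D: 1 + 3 + 0 + 0 + 2 = 6
  E: 2 + 2 + 3 + 1 + 1 = 9
C has the highest total.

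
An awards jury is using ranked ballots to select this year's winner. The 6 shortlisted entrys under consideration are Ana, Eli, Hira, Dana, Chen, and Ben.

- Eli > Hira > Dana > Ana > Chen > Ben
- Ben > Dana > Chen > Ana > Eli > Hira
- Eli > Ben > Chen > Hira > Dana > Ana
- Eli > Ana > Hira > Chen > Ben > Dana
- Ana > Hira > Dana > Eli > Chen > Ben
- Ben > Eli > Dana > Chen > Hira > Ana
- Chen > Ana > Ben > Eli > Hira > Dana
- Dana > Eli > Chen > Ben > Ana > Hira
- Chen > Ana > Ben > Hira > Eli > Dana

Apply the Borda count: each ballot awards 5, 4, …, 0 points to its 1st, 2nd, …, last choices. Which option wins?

Borda scores:
  Ana: 2 + 2 + 0 + 4 + 5 + 0 + 4 + 1 + 4 = 22
  Eli: 5 + 1 + 5 + 5 + 2 + 4 + 2 + 4 + 1 = 29
  Hira: 4 + 0 + 2 + 3 + 4 + 1 + 1 + 0 + 2 = 17
  Dana: 3 + 4 + 1 + 0 + 3 + 3 + 0 + 5 + 0 = 19
  Chen: 1 + 3 + 3 + 2 + 1 + 2 + 5 + 3 + 5 = 25
  Ben: 0 + 5 + 4 + 1 + 0 + 5 + 3 + 2 + 3 = 23
Eli has the highest total.

Eli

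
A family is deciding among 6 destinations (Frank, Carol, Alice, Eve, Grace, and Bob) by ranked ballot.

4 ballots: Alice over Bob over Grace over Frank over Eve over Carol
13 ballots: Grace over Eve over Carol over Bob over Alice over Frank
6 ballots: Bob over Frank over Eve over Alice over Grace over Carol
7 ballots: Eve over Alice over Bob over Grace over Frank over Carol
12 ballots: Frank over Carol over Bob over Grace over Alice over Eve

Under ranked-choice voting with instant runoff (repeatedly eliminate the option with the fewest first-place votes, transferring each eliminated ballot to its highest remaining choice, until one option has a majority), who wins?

Round 1: Grace 13, Frank 12, Eve 7, Bob 6, Alice 4, Carol 0. Carol has the fewest and is eliminated.
Round 2: Grace 13, Frank 12, Eve 7, Bob 6, Alice 4. Alice has the fewest and is eliminated.
Round 3: Grace 13, Frank 12, Bob 10, Eve 7. Eve has the fewest and is eliminated.
Round 4: Bob 17, Grace 13, Frank 12. Frank has the fewest and is eliminated.
Round 5: Bob 29, Grace 13. Bob has a majority.

Bob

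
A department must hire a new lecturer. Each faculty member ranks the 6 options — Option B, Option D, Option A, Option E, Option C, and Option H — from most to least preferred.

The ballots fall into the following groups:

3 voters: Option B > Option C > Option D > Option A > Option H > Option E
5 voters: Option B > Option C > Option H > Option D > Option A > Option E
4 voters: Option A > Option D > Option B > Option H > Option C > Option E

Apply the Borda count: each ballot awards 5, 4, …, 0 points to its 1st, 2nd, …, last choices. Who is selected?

Borda scores:
  Option B: 3·5 + 5·5 + 4·3 = 52
  Option D: 3·3 + 5·2 + 4·4 = 35
  Option A: 3·2 + 5·1 + 4·5 = 31
  Option E: 3·0 + 5·0 + 4·0 = 0
  Option C: 3·4 + 5·4 + 4·1 = 36
  Option H: 3·1 + 5·3 + 4·2 = 26
Option B has the highest total.

Option B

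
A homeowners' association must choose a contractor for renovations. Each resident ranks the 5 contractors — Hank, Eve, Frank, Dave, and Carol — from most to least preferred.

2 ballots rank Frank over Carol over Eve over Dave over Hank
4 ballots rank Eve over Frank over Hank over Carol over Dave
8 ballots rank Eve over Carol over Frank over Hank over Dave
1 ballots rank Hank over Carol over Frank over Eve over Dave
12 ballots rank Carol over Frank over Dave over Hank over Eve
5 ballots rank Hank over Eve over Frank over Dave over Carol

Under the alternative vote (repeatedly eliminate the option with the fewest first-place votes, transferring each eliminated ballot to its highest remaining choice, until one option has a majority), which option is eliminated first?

Dave

Round 1: Eve 12, Carol 12, Hank 6, Frank 2, Dave 0. Dave has the fewest and is eliminated.
Round 2: Eve 12, Carol 12, Hank 6, Frank 2. Frank has the fewest and is eliminated.
Round 3: Carol 14, Eve 12, Hank 6. Hank has the fewest and is eliminated.
Round 4: Eve 17, Carol 15. Eve has a majority.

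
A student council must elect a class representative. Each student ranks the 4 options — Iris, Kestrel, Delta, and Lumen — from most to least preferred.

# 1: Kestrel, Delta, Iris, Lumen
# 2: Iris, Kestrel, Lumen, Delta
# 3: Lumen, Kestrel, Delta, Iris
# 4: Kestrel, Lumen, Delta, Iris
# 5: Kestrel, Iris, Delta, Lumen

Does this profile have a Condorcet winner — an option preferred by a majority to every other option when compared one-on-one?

Head-to-head results (5 voters total):
Iris vs Kestrel: Kestrel wins 4–1.
Iris vs Delta: Delta wins 3–2.
Iris vs Lumen: Iris wins 3–2.
Kestrel vs Delta: Kestrel wins 5–0.
Kestrel vs Lumen: Kestrel wins 4–1.
Delta vs Lumen: Lumen wins 3–2.
Kestrel beats each rival — Iris (4–1), Delta (5–0), Lumen (4–1) — so Kestrel is the Condorcet winner.

Yes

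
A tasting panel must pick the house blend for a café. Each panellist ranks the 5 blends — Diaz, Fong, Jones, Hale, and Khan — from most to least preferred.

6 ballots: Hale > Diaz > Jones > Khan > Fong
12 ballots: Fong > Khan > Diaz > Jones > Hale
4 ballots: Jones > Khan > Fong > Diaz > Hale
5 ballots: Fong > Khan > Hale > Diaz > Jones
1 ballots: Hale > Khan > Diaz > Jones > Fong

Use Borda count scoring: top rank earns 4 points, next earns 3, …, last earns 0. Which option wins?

Borda scores:
  Diaz: 6·3 + 12·2 + 4·1 + 5·1 + 2 = 53
  Fong: 6·0 + 12·4 + 4·2 + 5·4 + 0 = 76
  Jones: 6·2 + 12·1 + 4·4 + 5·0 + 1 = 41
  Hale: 6·4 + 12·0 + 4·0 + 5·2 + 4 = 38
  Khan: 6·1 + 12·3 + 4·3 + 5·3 + 3 = 72
Fong has the highest total.

Fong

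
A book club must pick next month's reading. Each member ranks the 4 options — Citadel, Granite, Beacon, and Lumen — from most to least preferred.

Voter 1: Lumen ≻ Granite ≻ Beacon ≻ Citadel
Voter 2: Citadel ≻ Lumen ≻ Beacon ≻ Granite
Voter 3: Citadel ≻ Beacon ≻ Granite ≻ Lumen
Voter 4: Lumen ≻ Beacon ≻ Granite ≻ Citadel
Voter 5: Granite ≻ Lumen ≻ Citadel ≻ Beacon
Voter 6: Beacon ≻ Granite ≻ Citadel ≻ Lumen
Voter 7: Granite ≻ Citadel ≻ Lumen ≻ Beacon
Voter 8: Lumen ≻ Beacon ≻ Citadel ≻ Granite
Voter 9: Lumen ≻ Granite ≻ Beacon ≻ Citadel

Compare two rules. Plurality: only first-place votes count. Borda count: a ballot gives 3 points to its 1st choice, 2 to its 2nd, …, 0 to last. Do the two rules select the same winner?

Plurality first-place counts: Citadel 2, Granite 2, Beacon 1, Lumen 4 → Lumen.
Borda totals: Citadel 11, Granite 14, Beacon 12, Lumen 17 → Lumen.
The two rules agree on Lumen.

Yes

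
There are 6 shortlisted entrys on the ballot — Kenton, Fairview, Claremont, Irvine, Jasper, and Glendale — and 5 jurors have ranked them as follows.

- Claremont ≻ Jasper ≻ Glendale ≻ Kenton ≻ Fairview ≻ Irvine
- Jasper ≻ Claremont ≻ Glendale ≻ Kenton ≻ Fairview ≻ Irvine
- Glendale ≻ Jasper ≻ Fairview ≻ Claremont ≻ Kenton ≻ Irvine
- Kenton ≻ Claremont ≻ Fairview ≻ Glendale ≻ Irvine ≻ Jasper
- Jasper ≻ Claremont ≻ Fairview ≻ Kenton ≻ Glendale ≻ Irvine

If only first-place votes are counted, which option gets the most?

Jasper

First-place vote totals:
  Kenton: 1
  Fairview: 0
  Claremont: 1
  Irvine: 0
  Jasper: 2
  Glendale: 1
Jasper has the most first-place votes.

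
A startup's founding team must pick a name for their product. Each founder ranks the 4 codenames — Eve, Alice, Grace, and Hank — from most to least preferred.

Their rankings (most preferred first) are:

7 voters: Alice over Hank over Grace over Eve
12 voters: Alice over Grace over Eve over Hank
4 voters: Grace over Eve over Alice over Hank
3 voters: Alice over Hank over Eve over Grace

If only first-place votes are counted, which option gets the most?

Alice

First-place vote totals:
  Eve: 0
  Alice: 22
  Grace: 4
  Hank: 0
Alice has the most first-place votes.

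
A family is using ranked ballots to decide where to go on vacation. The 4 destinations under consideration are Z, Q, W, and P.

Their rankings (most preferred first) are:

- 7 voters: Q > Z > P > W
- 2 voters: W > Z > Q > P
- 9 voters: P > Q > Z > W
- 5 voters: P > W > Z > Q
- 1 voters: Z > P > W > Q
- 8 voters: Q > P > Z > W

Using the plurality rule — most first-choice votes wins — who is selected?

Q

First-place vote totals:
  Z: 1
  Q: 15
  W: 2
  P: 14
Q has the most first-place votes.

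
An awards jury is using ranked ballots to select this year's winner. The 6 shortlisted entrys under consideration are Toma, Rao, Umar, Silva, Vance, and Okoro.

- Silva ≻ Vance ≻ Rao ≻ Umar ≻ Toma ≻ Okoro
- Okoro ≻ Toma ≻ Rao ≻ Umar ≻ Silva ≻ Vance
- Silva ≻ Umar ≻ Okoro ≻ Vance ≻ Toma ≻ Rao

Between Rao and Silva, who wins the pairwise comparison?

Silva

Ballots ranking Rao above Silva: 1.
Ballots ranking Silva above Rao: 2.
Silva wins the head-to-head, 2–1.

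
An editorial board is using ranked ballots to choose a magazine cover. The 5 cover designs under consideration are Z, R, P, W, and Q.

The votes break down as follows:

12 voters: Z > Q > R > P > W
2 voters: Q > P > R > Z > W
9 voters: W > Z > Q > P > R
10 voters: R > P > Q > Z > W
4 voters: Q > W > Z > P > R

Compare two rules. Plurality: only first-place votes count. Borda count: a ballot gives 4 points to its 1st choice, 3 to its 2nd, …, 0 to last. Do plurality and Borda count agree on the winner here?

No

Plurality first-place counts: Z 12, R 10, P 0, W 9, Q 6 → Z.
Borda totals: Z 95, R 68, P 61, W 48, Q 98 → Q.
The two rules disagree: plurality picks Z, Borda picks Q.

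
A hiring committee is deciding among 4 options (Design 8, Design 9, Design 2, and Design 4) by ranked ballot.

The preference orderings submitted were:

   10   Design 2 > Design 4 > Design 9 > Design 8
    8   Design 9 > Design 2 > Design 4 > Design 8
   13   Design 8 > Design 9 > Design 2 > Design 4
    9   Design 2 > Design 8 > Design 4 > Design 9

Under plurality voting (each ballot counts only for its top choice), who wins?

First-place vote totals:
  Design 8: 13
  Design 9: 8
  Design 2: 19
  Design 4: 0
Design 2 has the most first-place votes.

Design 2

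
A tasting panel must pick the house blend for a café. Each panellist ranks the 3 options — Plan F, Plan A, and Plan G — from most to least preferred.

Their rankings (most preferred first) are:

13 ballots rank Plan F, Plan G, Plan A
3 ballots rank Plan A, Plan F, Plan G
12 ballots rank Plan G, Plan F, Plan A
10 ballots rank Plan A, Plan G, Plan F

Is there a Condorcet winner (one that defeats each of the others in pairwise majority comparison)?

Head-to-head results (38 voters total):
Plan F vs Plan A: Plan F wins 25–13.
Plan F vs Plan G: Plan G wins 22–16.
Plan A vs Plan G: Plan G wins 25–13.
Plan G beats each rival — Plan F (22–16), Plan A (25–13) — so Plan G is the Condorcet winner.

Yes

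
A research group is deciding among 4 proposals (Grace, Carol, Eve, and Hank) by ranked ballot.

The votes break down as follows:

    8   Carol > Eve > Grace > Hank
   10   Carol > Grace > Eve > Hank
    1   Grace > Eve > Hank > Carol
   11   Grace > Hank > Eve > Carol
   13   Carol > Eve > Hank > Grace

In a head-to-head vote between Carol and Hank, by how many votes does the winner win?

Ballots ranking Carol above Hank: 8+10+13 = 31.
Ballots ranking Hank above Carol: 1+11 = 12.
Carol wins 31–12, a margin of 19.

19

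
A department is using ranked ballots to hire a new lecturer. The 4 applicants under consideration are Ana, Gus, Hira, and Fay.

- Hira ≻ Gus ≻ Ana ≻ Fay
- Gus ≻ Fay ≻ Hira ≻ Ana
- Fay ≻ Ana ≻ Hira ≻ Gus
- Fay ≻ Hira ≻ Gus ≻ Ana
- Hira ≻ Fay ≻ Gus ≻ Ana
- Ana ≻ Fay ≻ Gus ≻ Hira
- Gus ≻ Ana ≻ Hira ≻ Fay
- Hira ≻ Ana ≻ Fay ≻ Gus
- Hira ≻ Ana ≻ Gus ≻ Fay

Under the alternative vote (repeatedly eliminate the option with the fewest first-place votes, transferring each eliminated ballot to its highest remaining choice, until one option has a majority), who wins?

Hira

Round 1: Hira 4, Gus 2, Fay 2, Ana 1. Ana has the fewest and is eliminated.
Round 2: Hira 4, Fay 3, Gus 2. Gus has the fewest and is eliminated.
Round 3: Hira 5, Fay 4. Hira has a majority.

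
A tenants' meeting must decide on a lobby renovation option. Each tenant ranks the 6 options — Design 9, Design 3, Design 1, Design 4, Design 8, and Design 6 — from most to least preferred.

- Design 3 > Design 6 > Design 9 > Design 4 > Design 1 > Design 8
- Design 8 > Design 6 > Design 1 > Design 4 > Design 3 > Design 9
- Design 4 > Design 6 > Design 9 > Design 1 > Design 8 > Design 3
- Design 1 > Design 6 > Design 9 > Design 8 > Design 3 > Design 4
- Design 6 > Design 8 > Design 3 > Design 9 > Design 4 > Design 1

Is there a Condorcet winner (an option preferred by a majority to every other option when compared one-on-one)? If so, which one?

Head-to-head results (5 voters total):
Design 9 vs Design 3: Design 3 wins 3–2.
Design 9 vs Design 1: Design 9 wins 3–2.
Design 9 vs Design 4: Design 9 wins 3–2.
Design 9 vs Design 8: Design 9 wins 3–2.
Design 9 vs Design 6: Design 6 wins 5–0.
Design 3 vs Design 1: Design 1 wins 3–2.
Design 3 vs Design 4: Design 3 wins 3–2.
Design 3 vs Design 8: Design 8 wins 4–1.
Design 3 vs Design 6: Design 6 wins 4–1.
Design 1 vs Design 4: Design 4 wins 3–2.
Design 1 vs Design 8: Design 1 wins 3–2.
Design 1 vs Design 6: Design 6 wins 4–1.
Design 4 vs Design 8: Design 8 wins 3–2.
Design 4 vs Design 6: Design 6 wins 4–1.
Design 8 vs Design 6: Design 6 wins 4–1.
Design 6 beats each rival — Design 9 (5–0), Design 3 (4–1), Design 1 (4–1), Design 4 (4–1), Design 8 (4–1) — so Design 6 is the Condorcet winner.

Design 6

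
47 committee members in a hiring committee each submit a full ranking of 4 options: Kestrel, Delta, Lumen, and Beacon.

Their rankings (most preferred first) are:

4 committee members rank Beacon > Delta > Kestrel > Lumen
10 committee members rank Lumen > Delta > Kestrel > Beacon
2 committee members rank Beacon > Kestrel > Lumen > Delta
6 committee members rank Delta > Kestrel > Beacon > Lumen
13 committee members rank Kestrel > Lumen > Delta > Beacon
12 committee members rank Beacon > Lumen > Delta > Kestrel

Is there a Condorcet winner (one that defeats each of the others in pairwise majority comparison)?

Head-to-head results (47 voters total):
Kestrel vs Delta: Delta wins 32–15.
Kestrel vs Lumen: Kestrel wins 25–22.
Kestrel vs Beacon: Kestrel wins 29–18.
Delta vs Lumen: Lumen wins 37–10.
Delta vs Beacon: Delta wins 29–18.
Lumen vs Beacon: Beacon wins 24–23.
No candidate beats all others: Kestrel beats Lumen beats Delta beats Kestrel, a majority cycle.

No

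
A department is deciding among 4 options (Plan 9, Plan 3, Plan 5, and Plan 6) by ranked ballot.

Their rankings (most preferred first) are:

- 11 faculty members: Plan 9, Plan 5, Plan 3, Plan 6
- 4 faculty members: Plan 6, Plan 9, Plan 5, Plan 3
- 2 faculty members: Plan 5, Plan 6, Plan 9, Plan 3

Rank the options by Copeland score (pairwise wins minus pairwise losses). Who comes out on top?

Plan 9

Pairwise results:
  Plan 9 vs Plan 3: Plan 9 wins 17–0.
  Plan 9 vs Plan 5: Plan 9 wins 15–2.
  Plan 9 vs Plan 6: Plan 9 wins 11–6.
  Plan 3 vs Plan 5: Plan 5 wins 17–0.
  Plan 3 vs Plan 6: Plan 3 wins 11–6.
  Plan 5 vs Plan 6: Plan 5 wins 13–4.
Copeland scores (wins − losses):
  Plan 9: 3 − 0 = 3
  Plan 3: 1 − 2 = -1
  Plan 5: 2 − 1 = 1
  Plan 6: 0 − 3 = -3
Plan 9 has the best Copeland score.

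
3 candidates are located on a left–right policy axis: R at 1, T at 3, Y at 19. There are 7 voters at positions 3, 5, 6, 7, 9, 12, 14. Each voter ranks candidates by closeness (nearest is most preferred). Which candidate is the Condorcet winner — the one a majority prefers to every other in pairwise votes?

T

With single-peaked preferences on a line, the Condorcet winner is the candidate closest to the median voter.
The median voter (position 7) is closest to T at 3.
Check: T vs Y — voters closer to T: 5 of 7.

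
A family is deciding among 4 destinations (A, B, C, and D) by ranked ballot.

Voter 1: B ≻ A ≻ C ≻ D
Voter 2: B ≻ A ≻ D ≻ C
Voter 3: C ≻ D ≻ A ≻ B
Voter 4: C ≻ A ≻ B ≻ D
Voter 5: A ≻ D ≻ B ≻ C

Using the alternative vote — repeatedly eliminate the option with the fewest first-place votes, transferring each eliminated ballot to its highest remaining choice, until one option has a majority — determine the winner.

Round 1: B 2, C 2, A 1, D 0. D has the fewest and is eliminated.
Round 2: B 2, C 2, A 1. A has the fewest and is eliminated.
Round 3: B 3, C 2. B has a majority.

B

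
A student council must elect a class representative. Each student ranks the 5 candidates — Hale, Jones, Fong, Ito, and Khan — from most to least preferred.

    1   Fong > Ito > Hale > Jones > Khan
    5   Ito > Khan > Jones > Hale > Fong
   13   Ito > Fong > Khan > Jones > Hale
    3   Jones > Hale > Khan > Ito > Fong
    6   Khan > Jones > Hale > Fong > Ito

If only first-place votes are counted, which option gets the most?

First-place vote totals:
  Hale: 0
  Jones: 3
  Fong: 1
  Ito: 18
  Khan: 6
Ito has the most first-place votes.

Ito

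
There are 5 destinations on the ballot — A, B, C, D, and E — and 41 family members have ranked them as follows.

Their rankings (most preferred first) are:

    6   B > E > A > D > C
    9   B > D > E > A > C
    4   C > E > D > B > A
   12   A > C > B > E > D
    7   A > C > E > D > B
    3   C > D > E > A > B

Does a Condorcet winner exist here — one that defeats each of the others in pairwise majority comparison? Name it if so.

Head-to-head results (41 voters total):
A vs B: A wins 22–19.
A vs C: A wins 34–7.
A vs D: A wins 25–16.
A vs E: E wins 22–19.
B vs C: C wins 26–15.
B vs D: B wins 27–14.
B vs E: B wins 27–14.
C vs D: C wins 26–15.
C vs E: C wins 26–15.
D vs E: E wins 29–12.
No candidate beats all others: A beats B beats E beats A, a majority cycle.

There is no Condorcet winner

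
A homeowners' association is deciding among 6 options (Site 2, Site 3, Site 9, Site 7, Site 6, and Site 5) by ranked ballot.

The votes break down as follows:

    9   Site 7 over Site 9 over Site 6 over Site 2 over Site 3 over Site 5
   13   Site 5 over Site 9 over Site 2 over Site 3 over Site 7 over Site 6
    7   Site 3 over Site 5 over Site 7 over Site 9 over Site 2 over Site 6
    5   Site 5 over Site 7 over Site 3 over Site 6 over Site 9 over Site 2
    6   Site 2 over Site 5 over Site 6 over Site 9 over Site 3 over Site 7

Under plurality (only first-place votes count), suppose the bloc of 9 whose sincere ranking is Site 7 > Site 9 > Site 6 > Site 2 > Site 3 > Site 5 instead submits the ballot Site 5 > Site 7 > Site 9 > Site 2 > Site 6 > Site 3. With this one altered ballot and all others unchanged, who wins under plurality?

Site 5

First-place totals with the altered ballot: Site 2 6, Site 3 7, Site 9 0, Site 7 0, Site 6 0, Site 5 27.
The winner is unchanged: still Site 5.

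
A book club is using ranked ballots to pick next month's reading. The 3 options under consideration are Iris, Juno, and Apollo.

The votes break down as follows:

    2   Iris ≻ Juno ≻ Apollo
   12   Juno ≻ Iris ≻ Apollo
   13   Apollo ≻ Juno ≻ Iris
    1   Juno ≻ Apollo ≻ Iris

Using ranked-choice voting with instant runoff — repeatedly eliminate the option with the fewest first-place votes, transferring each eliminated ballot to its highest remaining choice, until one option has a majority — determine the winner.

Round 1: Juno 13, Apollo 13, Iris 2. Iris has the fewest and is eliminated.
Round 2: Juno 15, Apollo 13. Juno has a majority.

Juno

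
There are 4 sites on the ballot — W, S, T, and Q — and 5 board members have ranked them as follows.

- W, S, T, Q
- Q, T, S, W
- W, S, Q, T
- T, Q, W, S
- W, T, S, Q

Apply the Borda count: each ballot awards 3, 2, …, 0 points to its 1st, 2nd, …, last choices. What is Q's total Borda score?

6

Borda scores:
  W: 3 + 0 + 3 + 1 + 3 = 10
  S: 2 + 1 + 2 + 0 + 1 = 6
  T: 1 + 2 + 0 + 3 + 2 = 8
  Q: 0 + 3 + 1 + 2 + 0 = 6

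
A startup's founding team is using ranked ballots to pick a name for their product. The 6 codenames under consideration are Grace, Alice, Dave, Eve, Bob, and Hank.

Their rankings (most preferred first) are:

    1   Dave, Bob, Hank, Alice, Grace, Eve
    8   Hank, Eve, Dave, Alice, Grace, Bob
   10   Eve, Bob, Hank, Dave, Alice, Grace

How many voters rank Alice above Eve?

1

Ballots ranking Alice above Eve: 1.
Ballots ranking Eve above Alice: 8+10 = 18.
So 1 of 19 voters prefer Alice to Eve.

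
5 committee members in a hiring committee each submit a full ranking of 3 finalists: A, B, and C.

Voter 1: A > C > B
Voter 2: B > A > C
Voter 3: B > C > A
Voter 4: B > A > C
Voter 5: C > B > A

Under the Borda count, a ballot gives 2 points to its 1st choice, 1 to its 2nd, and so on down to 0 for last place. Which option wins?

B

Borda scores:
  A: 2 + 1 + 0 + 1 + 0 = 4
  B: 0 + 2 + 2 + 2 + 1 = 7
  C: 1 + 0 + 1 + 0 + 2 = 4
B has the highest total.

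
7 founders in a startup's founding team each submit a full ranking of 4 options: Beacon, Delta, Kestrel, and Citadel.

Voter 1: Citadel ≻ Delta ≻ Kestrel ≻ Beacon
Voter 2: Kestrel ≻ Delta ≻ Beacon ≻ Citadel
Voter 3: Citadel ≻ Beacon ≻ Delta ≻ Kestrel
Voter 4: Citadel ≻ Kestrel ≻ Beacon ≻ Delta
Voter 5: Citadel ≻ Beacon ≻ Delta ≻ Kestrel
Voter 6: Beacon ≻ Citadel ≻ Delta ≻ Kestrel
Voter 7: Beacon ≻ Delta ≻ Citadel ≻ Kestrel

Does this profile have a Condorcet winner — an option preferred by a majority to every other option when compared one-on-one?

Head-to-head results (7 voters total):
Beacon vs Delta: Beacon wins 5–2.
Beacon vs Kestrel: Beacon wins 4–3.
Beacon vs Citadel: Citadel wins 4–3.
Delta vs Kestrel: Delta wins 5–2.
Delta vs Citadel: Citadel wins 5–2.
Kestrel vs Citadel: Citadel wins 6–1.
Citadel beats each rival — Beacon (4–3), Delta (5–2), Kestrel (6–1) — so Citadel is the Condorcet winner.

Yes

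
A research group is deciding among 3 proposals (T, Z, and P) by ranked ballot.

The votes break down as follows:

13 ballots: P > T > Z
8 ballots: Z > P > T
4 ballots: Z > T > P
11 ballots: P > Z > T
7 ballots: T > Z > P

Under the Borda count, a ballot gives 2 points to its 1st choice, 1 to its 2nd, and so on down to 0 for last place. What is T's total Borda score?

31

Borda scores:
  T: 13·1 + 8·0 + 4·1 + 11·0 + 7·2 = 31
  Z: 13·0 + 8·2 + 4·2 + 11·1 + 7·1 = 42
  P: 13·2 + 8·1 + 4·0 + 11·2 + 7·0 = 56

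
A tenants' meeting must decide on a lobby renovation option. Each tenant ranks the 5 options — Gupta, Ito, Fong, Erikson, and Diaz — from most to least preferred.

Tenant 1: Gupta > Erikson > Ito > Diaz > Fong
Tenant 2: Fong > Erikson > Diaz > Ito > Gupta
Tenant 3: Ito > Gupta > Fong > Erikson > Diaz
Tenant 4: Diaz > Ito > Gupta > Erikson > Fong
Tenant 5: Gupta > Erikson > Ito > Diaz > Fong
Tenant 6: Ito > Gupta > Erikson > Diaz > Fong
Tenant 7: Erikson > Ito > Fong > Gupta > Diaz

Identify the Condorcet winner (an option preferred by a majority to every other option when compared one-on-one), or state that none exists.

Head-to-head results (7 voters total):
Gupta vs Ito: Ito wins 5–2.
Gupta vs Fong: Gupta wins 5–2.
Gupta vs Erikson: Gupta wins 5–2.
Gupta vs Diaz: Gupta wins 5–2.
Ito vs Fong: Ito wins 6–1.
Ito vs Erikson: Erikson wins 4–3.
Ito vs Diaz: Ito wins 5–2.
Fong vs Erikson: Erikson wins 5–2.
Fong vs Diaz: Diaz wins 4–3.
Erikson vs Diaz: Erikson wins 6–1.
No candidate beats all others: Gupta beats Erikson beats Ito beats Gupta, a majority cycle.

None — there is no Condorcet winner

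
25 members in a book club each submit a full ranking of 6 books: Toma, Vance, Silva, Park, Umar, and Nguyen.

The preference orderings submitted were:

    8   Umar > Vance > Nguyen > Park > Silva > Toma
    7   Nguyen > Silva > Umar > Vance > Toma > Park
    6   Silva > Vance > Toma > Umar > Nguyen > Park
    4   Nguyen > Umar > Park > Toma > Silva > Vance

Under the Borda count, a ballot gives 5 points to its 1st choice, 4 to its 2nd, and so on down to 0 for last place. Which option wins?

Umar

Borda scores:
  Toma: 8·0 + 7·1 + 6·3 + 4·2 = 33
  Vance: 8·4 + 7·2 + 6·4 + 4·0 = 70
  Silva: 8·1 + 7·4 + 6·5 + 4·1 = 70
  Park: 8·2 + 7·0 + 6·0 + 4·3 = 28
  Umar: 8·5 + 7·3 + 6·2 + 4·4 = 89
  Nguyen: 8·3 + 7·5 + 6·1 + 4·5 = 85
Umar has the highest total.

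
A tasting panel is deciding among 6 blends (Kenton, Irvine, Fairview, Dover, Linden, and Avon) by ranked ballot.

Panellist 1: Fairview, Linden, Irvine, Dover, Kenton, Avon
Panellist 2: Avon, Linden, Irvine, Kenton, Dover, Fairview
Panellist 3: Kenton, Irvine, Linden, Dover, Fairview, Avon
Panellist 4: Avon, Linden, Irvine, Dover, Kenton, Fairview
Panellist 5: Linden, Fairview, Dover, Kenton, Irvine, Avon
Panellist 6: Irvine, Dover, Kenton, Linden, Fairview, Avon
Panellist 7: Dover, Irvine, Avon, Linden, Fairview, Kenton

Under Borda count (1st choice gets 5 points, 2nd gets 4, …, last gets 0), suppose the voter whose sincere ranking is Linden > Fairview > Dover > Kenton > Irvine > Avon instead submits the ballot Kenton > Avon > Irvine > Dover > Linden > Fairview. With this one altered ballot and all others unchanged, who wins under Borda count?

Borda totals with the altered ballot: Kenton 17, Irvine 25, Fairview 8, Dover 18, Linden 20, Avon 17.
The switch changes the winner from Linden to Irvine.

Irvine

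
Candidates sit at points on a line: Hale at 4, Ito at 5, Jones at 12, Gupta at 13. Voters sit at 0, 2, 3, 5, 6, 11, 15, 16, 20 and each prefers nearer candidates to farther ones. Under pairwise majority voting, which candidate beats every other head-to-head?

With single-peaked preferences on a line, the Condorcet winner is the candidate closest to the median voter.
The median voter (position 6) is closest to Ito at 5.
Check: Ito vs Jones — voters closer to Ito: 5 of 9.

Ito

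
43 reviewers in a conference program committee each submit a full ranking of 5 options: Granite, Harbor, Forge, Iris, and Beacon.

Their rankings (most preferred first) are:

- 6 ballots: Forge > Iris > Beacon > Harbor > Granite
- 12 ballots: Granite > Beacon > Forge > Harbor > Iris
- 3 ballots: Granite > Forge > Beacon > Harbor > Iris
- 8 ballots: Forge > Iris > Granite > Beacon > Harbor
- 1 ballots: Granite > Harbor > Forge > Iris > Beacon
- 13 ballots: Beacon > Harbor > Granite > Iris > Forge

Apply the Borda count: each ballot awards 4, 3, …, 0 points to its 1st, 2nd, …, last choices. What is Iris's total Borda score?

Borda scores:
  Granite: 6·0 + 12·4 + 3·4 + 8·2 + 4 + 13·2 = 106
  Harbor: 6·1 + 12·1 + 3·1 + 8·0 + 3 + 13·3 = 63
  Forge: 6·4 + 12·2 + 3·3 + 8·4 + 2 + 13·0 = 91
  Iris: 6·3 + 12·0 + 3·0 + 8·3 + 1 + 13·1 = 56
  Beacon: 6·2 + 12·3 + 3·2 + 8·1 + 0 + 13·4 = 114

56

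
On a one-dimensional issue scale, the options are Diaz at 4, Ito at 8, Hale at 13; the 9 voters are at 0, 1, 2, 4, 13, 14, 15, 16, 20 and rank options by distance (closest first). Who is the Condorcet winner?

Hale

With single-peaked preferences on a line, the Condorcet winner is the candidate closest to the median voter.
The median voter (position 13) is closest to Hale at 13.
Check: Hale vs Diaz — voters closer to Hale: 5 of 9.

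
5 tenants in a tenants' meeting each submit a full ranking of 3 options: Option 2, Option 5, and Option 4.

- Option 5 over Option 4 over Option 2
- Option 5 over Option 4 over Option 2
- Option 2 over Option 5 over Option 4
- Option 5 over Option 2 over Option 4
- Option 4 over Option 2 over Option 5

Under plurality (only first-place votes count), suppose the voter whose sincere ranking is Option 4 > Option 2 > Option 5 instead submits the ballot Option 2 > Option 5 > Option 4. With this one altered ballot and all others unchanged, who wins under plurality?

Option 5

First-place totals with the altered ballot: Option 2 2, Option 5 3, Option 4 0.
The winner is unchanged: still Option 5.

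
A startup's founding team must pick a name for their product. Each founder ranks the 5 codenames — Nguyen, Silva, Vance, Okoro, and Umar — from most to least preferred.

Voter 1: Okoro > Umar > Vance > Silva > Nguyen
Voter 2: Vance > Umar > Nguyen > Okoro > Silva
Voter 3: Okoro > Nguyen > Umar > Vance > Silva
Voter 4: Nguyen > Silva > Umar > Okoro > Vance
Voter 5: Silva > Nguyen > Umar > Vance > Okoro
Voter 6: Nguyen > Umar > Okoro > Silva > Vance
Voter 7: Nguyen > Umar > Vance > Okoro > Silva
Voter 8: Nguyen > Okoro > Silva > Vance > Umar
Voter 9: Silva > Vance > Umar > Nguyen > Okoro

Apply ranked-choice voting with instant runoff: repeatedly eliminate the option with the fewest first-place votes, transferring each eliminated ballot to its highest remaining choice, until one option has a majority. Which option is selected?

Nguyen

Round 1: Nguyen 4, Silva 2, Okoro 2, Vance 1, Umar 0. Umar has the fewest and is eliminated.
Round 2: Nguyen 4, Silva 2, Okoro 2, Vance 1. Vance has the fewest and is eliminated.
Round 3: Nguyen 5, Silva 2, Okoro 2. Nguyen has a majority.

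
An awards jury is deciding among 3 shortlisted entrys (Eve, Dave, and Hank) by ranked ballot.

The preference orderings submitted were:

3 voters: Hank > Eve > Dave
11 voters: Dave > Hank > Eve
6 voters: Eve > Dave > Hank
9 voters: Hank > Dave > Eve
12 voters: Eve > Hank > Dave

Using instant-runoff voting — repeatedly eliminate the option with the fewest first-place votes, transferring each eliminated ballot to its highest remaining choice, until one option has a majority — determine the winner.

Round 1: Eve 18, Hank 12, Dave 11. Dave has the fewest and is eliminated.
Round 2: Hank 23, Eve 18. Hank has a majority.

Hank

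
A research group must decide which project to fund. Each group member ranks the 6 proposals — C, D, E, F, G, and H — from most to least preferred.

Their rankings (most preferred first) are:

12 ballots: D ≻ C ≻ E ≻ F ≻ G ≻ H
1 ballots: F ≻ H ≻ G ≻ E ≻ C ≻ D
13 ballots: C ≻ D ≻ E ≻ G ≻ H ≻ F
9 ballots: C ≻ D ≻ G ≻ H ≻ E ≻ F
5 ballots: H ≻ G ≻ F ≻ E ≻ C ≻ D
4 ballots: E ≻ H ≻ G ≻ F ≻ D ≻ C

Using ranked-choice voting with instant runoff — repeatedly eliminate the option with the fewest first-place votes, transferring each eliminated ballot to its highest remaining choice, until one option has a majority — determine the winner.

Round 1: C 22, D 12, H 5, E 4, F 1, G 0. G has the fewest and is eliminated.
Round 2: C 22, D 12, H 5, E 4, F 1. F has the fewest and is eliminated.
Round 3: C 22, D 12, H 6, E 4. E has the fewest and is eliminated.
Round 4: C 22, D 12, H 10. H has the fewest and is eliminated.
Round 5: C 28, D 16. C has a majority.

C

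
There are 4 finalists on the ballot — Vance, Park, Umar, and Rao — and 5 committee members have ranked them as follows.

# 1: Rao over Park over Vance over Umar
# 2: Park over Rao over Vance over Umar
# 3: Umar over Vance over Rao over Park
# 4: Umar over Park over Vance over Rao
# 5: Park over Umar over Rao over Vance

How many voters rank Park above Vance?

4

Ballots ranking Park above Vance: 4.
Ballots ranking Vance above Park: 1.
So 4 of 5 voters prefer Park to Vance.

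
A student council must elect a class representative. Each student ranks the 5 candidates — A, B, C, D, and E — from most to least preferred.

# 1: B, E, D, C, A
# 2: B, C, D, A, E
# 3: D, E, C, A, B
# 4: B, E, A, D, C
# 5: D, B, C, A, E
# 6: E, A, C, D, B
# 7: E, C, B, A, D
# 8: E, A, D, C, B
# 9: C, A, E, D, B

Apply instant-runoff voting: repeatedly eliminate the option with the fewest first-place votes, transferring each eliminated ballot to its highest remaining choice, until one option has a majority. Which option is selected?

Round 1: B 3, E 3, D 2, C 1, A 0. A has the fewest and is eliminated.
Round 2: B 3, E 3, D 2, C 1. C has the fewest and is eliminated.
Round 3: E 4, B 3, D 2. D has the fewest and is eliminated.
Round 4: E 5, B 4. E has a majority.

E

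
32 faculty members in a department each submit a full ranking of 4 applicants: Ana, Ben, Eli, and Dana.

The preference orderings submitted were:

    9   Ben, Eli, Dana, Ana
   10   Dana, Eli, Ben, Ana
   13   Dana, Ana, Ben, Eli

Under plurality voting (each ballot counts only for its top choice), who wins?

First-place vote totals:
  Ana: 0
  Ben: 9
  Eli: 0
  Dana: 23
Dana has the most first-place votes.

Dana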